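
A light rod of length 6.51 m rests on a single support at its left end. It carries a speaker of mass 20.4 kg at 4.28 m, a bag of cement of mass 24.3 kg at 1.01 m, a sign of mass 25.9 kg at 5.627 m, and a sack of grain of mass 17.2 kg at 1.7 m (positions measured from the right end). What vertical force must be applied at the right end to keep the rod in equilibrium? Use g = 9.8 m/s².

Take moments about the left end.
Speaker: 20.4 × 9.8 = 199.9 N down at 4.28 m → arm 2.23 m, τ = 199.9 × 2.23 = 445.8 N·m clockwise.
Bag of cement: 24.3 × 9.8 = 238.1 N down at 1.01 m → arm 5.5 m, τ = 238.1 × 5.5 = 1310 N·m clockwise.
Sign: 25.9 × 9.8 = 253.8 N down at 5.627 m → arm 0.883 m, τ = 253.8 × 0.883 = 224.1 N·m clockwise.
Sack of grain: 17.2 × 9.8 = 168.6 N down at 1.7 m → arm 4.81 m, τ = 168.6 × 4.81 = 811 N·m clockwise.
Net moment of the loads = 2791 N·m clockwise.
The upward force F acts at the right end, arm 6.51 m, giving F × 6.51 counterclockwise.
Setting net torque to zero: F × 6.51 = 2791 → F = 2791 / 6.51 = 429 N.

F ≈ 429 N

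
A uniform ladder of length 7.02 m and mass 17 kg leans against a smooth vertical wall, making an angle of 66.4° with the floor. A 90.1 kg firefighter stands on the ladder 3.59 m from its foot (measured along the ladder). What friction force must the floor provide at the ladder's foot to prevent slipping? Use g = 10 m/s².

f ≈ 238 N

Choose the foot of the ladder as the axis so the floor normal and friction both act there and drop out.
Ladder weight 17×10 = 170 N acts at 3.51 m along the ladder; its horizontal arm is 3.51·cos66.4° = 1.405 m → τ = 238.8 N·m clockwise.
Firefighter: 90.1×10 = 901 N at 3.59 m → arm 1.437 m → τ = 1295 N·m clockwise.
Wall normal N acts horizontally at the top; its moment arm is the height L sinθ = 7.02·sin66.4° = 6.433 m, counterclockwise.
Setting net torque to zero: N × 6.433 = 1534 → N = 238 N.
ΣFx = 0: friction at the foot balances the wall's push, so f = N_wall = 238 N.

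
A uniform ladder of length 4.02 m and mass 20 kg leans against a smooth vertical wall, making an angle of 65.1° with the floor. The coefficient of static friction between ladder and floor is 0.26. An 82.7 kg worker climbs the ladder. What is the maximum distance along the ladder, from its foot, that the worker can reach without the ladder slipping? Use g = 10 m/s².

Taking torques about the foot of the ladder:
Ladder weight 20×10 = 200 N acts at 2.01 m along the ladder; its horizontal arm is 2.01·cos65.1° = 0.8463 m → τ = 169.3 N·m clockwise.
Worker weight 82.7×10 = 827 N at distance d → arm d·cos65.1° → τ = 827·d·0.421 clockwise.
Wall normal N at the top has arm L sinθ = 3.646 m counterclockwise, so Στ = 0 gives N·3.646 = 169.3 + 348.2·d.
ΣFy = 0 ⇒ N_floor = 1027 N, so the maximum friction is μ_s·N_floor = 0.26×1027 = 267 N. ΣFx = 0 ⇒ N_wall = f, so at the slipping point N = 267 N.
Substituting: 267×3.646 = 169.3 + 348.2·d ⇒ d = (973.5 − 169.3) / 348.2 = 2.31 m.

d ≈ 2.31 m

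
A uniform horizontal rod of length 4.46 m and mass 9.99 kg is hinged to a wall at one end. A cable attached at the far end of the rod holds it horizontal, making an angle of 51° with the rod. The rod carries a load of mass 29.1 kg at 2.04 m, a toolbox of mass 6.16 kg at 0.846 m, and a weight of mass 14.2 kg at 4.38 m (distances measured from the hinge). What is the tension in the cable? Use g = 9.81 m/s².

T ≈ 422 N

Choose the hinge as the axis so the unknown hinge reaction has zero arm there.
Beam weight: 9.99 × 9.81 = 98 N down at 2.23 m → arm 2.23 m, τ = 98 × 2.23 = 218.5 N·m clockwise.
Load: 29.1 × 9.81 = 285.5 N down at 2.04 m → arm 2.04 m, τ = 285.5 × 2.04 = 582.4 N·m clockwise.
Toolbox: 6.16 × 9.81 = 60.43 N down at 0.846 m → arm 0.846 m, τ = 60.43 × 0.846 = 51.12 N·m clockwise.
Weight: 14.2 × 9.81 = 139.3 N down at 4.38 m → arm 4.38 m, τ = 139.3 × 4.38 = 610.1 N·m clockwise.
Total clockwise load moment = 1462 N·m.
The cable tension T acts at 4.46 m; only its component perpendicular to the rod, T sinθ, produces torque. sin 51° = 0.7771.
Στ = 0 ⇒ T × 4.46 × 0.7771 = 1462 ⇒ T = 1462 / 3.466 = 422 N.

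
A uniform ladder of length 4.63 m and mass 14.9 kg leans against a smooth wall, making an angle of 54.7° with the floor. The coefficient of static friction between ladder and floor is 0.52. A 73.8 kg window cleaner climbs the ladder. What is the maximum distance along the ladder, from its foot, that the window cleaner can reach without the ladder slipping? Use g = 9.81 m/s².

Take moments about the foot of the ladder.
Ladder weight 14.9×9.81 = 146.2 N acts at 2.315 m along the ladder; its horizontal arm is 2.315·cos54.7° = 1.338 m → τ = 195.6 N·m clockwise.
Window cleaner weight 73.8×9.81 = 724 N at distance d → arm d·cos54.7° → τ = 724·d·0.5779 clockwise.
Wall normal N at the top has arm L sinθ = 3.779 m counterclockwise, so Στ = 0 gives N·3.779 = 195.6 + 418.4·d.
ΣFy = 0 ⇒ N_floor = 870.2 N, so the maximum friction is μ_s·N_floor = 0.52×870.2 = 452.5 N. ΣFx = 0 ⇒ N_wall = f, so at the slipping point N = 452.5 N.
Substituting: 452.5×3.779 = 195.6 + 418.4·d ⇒ d = (1710 − 195.6) / 418.4 = 3.62 m.

d ≈ 3.62 m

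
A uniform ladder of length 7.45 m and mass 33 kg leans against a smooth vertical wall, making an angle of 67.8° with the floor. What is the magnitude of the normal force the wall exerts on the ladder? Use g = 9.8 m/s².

N_wall ≈ 66 N

Take moments about the foot of the ladder.
Ladder weight 33×9.8 = 323.4 N acts at 3.725 m along the ladder; its horizontal arm is 3.725·cos67.8° = 1.407 m → τ = 455 N·m clockwise.
Wall normal N acts horizontally at the top; its moment arm is the height L sinθ = 7.45·sin67.8° = 6.898 m, counterclockwise.
For rotational equilibrium, N × 6.898 = 455, so N = 66 N.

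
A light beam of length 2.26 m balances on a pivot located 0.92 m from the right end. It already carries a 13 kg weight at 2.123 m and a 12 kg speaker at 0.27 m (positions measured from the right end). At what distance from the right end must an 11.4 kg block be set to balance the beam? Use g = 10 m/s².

Take moments about the pivot (at 0.92 m from the right end).
Weight: 13 × 10 = 130 N down at 2.123 m → arm 1.203 m, τ = 130 × 1.203 = 156.4 N·m counterclockwise.
Speaker: 12 × 10 = 120 N down at 0.27 m → arm 0.65 m, τ = 120 × 0.65 = 78 N·m clockwise.
Net moment of existing loads = 78.4 N·m counterclockwise.
The block weighs 11.4 × 10 = 114 N and must supply an equal clockwise moment, so its lever arm about the pivot is 78.4 / 114 = 0.688 m.
That puts it at 0.92 − 0.688 = 0.232 m from the right end.

x ≈ 0.232 m from the right end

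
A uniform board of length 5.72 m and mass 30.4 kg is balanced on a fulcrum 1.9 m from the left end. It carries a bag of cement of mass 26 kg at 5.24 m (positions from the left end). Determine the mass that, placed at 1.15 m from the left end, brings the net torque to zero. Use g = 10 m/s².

Taking torques about the fulcrum (at 1.9 m from the left end):
Beam weight: 30.4 × 10 = 304 N down at 2.86 m → arm 0.96 m, τ = 304 × 0.96 = 291.8 N·m clockwise.
Bag of cement: 26 × 10 = 260 N down at 5.24 m → arm 3.34 m, τ = 260 × 3.34 = 868.4 N·m clockwise.
Net moment of known loads = 1160 N·m clockwise.
An unknown mass m at 1.15 m has arm 0.75 m; its moment is m·g·0.75 counterclockwise.
Στ = 0 ⇒ m × 10 × 0.75 = 1160 ⇒ m = 1160 / (10 × 0.75) = 155 kg.

m ≈ 155 kg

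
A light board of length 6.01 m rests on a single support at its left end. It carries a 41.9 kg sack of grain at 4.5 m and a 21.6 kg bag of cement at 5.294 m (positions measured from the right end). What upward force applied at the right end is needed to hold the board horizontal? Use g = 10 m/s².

Sum moments about the left end (the unknown pivot reaction has zero arm there).
Sack of grain: 41.9 × 10 = 419 N down at 4.5 m → arm 1.51 m, τ = 419 × 1.51 = 632.7 N·m clockwise.
Bag of cement: 21.6 × 10 = 216 N down at 5.294 m → arm 0.716 m, τ = 216 × 0.716 = 154.7 N·m clockwise.
Net moment of the loads = 787.4 N·m clockwise.
The upward force F acts at the right end, arm 6.01 m, giving F × 6.01 counterclockwise.
Setting net torque to zero: F × 6.01 = 787.4 → F = 787.4 / 6.01 = 131 N.

F ≈ 131 N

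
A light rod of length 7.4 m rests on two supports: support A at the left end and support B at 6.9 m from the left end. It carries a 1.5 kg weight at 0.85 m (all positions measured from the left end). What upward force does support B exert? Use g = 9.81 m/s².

R_B ≈ 1.81 N

Choose support A as the axis so its reaction then has zero moment arm.
Weight: 1.5 × 9.81 = 14.71 N down at 0.85 m → arm 0.85 m, τ = 14.71 × 0.85 = 12.5 N·m clockwise.
Net load moment about support A = 12.5 N·m clockwise.
Reaction R at support B is upward at 6.9 m, arm 6.9 m → moment R × 6.9 counterclockwise.
For rotational equilibrium, R × 6.9 = 12.5, so R = 1.81 N.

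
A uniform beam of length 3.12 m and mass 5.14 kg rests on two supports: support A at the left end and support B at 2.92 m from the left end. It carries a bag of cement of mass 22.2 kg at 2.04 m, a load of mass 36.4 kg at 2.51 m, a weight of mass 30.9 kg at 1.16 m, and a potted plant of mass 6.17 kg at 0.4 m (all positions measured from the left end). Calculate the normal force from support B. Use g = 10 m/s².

R_B ≈ 627 N

Take moments about support A.
Beam weight: 5.14 × 10 = 51.4 N down at 1.56 m → arm 1.56 m, τ = 51.4 × 1.56 = 80.18 N·m clockwise.
Bag of cement: 22.2 × 10 = 222 N down at 2.04 m → arm 2.04 m, τ = 222 × 2.04 = 452.9 N·m clockwise.
Load: 36.4 × 10 = 364 N down at 2.51 m → arm 2.51 m, τ = 364 × 2.51 = 913.6 N·m clockwise.
Weight: 30.9 × 10 = 309 N down at 1.16 m → arm 1.16 m, τ = 309 × 1.16 = 358.4 N·m clockwise.
Potted plant: 6.17 × 10 = 61.7 N down at 0.4 m → arm 0.4 m, τ = 61.7 × 0.4 = 24.68 N·m clockwise.
Net load moment about support A = 1830 N·m clockwise.
Reaction R at support B is upward at 2.92 m, arm 2.92 m → moment R × 2.92 counterclockwise.
Στ = 0 ⇒ R × 2.92 = 1830 ⇒ R = 627 N.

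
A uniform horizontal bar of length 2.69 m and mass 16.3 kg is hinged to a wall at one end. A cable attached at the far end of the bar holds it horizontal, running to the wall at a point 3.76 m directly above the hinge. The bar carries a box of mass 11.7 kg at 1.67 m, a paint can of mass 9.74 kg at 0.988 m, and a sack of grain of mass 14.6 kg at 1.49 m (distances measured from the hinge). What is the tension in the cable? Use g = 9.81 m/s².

T ≈ 327 N

Sum moments about the hinge (the unknown hinge reaction has zero arm there).
Beam weight: 16.3 × 9.81 = 159.9 N down at 1.345 m → arm 1.345 m, τ = 159.9 × 1.345 = 215.1 N·m clockwise.
Box: 11.7 × 9.81 = 114.8 N down at 1.67 m → arm 1.67 m, τ = 114.8 × 1.67 = 191.7 N·m clockwise.
Paint can: 9.74 × 9.81 = 95.55 N down at 0.988 m → arm 0.988 m, τ = 95.55 × 0.988 = 94.4 N·m clockwise.
Sack of grain: 14.6 × 9.81 = 143.2 N down at 1.49 m → arm 1.49 m, τ = 143.2 × 1.49 = 213.4 N·m clockwise.
Total clockwise load moment = 714.6 N·m.
The cable tension T acts at 2.69 m; only its component perpendicular to the bar, T sinθ, produces torque. sinθ = h/√(h²+d²) = 3.76/√(3.76²+2.69²) = 0.8133.
Στ = 0 ⇒ T × 2.69 × 0.8133 = 714.6 ⇒ T = 714.6 / 2.188 = 327 N.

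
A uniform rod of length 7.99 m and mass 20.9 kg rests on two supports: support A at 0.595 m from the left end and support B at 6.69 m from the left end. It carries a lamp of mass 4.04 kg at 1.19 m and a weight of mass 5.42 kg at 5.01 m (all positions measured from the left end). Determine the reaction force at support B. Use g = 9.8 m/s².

About support A:
Beam weight: 20.9 × 9.8 = 204.8 N down at 3.995 m → arm 3.4 m, τ = 204.8 × 3.4 = 696.3 N·m clockwise.
Lamp: 4.04 × 9.8 = 39.59 N down at 1.19 m → arm 0.595 m, τ = 39.59 × 0.595 = 23.56 N·m clockwise.
Weight: 5.42 × 9.8 = 53.12 N down at 5.01 m → arm 4.415 m, τ = 53.12 × 4.415 = 234.5 N·m clockwise.
Net load moment about support A = 954.4 N·m clockwise.
Reaction R at support B is upward at 6.69 m, arm 6.095 m → moment R × 6.095 counterclockwise.
For rotational equilibrium, R × 6.095 = 954.4, so R = 157 N.

R_B ≈ 157 N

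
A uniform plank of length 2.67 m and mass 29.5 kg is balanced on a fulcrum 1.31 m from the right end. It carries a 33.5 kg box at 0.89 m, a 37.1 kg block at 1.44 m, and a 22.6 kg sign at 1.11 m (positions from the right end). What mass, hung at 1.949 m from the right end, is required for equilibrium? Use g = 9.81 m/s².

m ≈ 20.4 kg

About the fulcrum (at 1.31 m from the right end):
Beam weight: 29.5 × 9.81 = 289.4 N down at 1.335 m → arm 0.025 m, τ = 289.4 × 0.025 = 7.235 N·m counterclockwise.
Box: 33.5 × 9.81 = 328.6 N down at 0.89 m → arm 0.42 m, τ = 328.6 × 0.42 = 138 N·m clockwise.
Block: 37.1 × 9.81 = 364 N down at 1.44 m → arm 0.13 m, τ = 364 × 0.13 = 47.32 N·m counterclockwise.
Sign: 22.6 × 9.81 = 221.7 N down at 1.11 m → arm 0.2 m, τ = 221.7 × 0.2 = 44.34 N·m clockwise.
Net moment of known loads = 127.8 N·m clockwise.
An unknown mass m at 1.949 m has arm 0.639 m; its moment is m·g·0.639 counterclockwise.
For rotational equilibrium, m × 9.81 × 0.639 = 127.8, so m = 127.8 / (9.81 × 0.639) = 20.4 kg.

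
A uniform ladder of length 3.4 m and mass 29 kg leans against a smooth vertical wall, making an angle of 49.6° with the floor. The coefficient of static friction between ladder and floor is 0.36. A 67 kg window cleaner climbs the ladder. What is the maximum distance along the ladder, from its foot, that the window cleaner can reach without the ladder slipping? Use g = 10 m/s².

About the foot of the ladder:
Ladder weight 29×10 = 290 N acts at 1.7 m along the ladder; its horizontal arm is 1.7·cos49.6° = 1.102 m → τ = 319.6 N·m clockwise.
Window cleaner weight 67×10 = 670 N at distance d → arm d·cos49.6° → τ = 670·d·0.6481 clockwise.
Wall normal N at the top has arm L sinθ = 2.589 m counterclockwise, so Στ = 0 gives N·2.589 = 319.6 + 434.2·d.
ΣFy = 0 ⇒ N_floor = 960 N, so the maximum friction is μ_s·N_floor = 0.36×960 = 345.6 N. ΣFx = 0 ⇒ N_wall = f, so at the slipping point N = 345.6 N.
Substituting: 345.6×2.589 = 319.6 + 434.2·d ⇒ d = (894.8 − 319.6) / 434.2 = 1.32 m.

d ≈ 1.32 m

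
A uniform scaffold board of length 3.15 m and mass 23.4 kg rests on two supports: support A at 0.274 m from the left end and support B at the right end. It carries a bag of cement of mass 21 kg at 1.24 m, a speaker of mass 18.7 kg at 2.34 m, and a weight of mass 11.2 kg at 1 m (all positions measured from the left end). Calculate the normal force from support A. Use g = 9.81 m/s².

R_A ≈ 396 N

Taking torques about support B:
Beam weight: 23.4 × 9.81 = 229.6 N down at 1.575 m → arm 1.575 m, τ = 229.6 × 1.575 = 361.6 N·m counterclockwise.
Bag of cement: 21 × 9.81 = 206 N down at 1.24 m → arm 1.91 m, τ = 206 × 1.91 = 393.5 N·m counterclockwise.
Speaker: 18.7 × 9.81 = 183.4 N down at 2.34 m → arm 0.81 m, τ = 183.4 × 0.81 = 148.6 N·m counterclockwise.
Weight: 11.2 × 9.81 = 109.9 N down at 1 m → arm 2.15 m, τ = 109.9 × 2.15 = 236.3 N·m counterclockwise.
Net load moment about support B = 1140 N·m counterclockwise.
Reaction R at support A is upward at 0.274 m, arm 2.876 m → moment R × 2.876 clockwise.
Στ = 0 ⇒ R × 2.876 = 1140 ⇒ R = 396 N.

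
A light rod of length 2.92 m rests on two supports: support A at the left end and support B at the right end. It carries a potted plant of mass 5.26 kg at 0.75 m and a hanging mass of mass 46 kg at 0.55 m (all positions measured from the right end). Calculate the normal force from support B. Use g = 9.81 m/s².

R_B ≈ 405 N

About support A:
Potted plant: 5.26 × 9.81 = 51.6 N down at 0.75 m → arm 2.17 m, τ = 51.6 × 2.17 = 112 N·m clockwise.
Hanging mass: 46 × 9.81 = 451.3 N down at 0.55 m → arm 2.37 m, τ = 451.3 × 2.37 = 1070 N·m clockwise.
Net load moment about support A = 1182 N·m clockwise.
Reaction R at support B is upward at 0 m, arm 2.92 m → moment R × 2.92 counterclockwise.
For rotational equilibrium, R × 2.92 = 1182, so R = 405 N.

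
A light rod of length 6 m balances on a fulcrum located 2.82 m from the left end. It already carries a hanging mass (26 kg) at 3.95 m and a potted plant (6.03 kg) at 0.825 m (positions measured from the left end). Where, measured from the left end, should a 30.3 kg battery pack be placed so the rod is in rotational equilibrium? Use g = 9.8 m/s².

Take moments about the fulcrum (at 2.82 m from the left end).
Hanging mass: 26 × 9.8 = 254.8 N down at 3.95 m → arm 1.13 m, τ = 254.8 × 1.13 = 287.9 N·m clockwise.
Potted plant: 6.03 × 9.8 = 59.09 N down at 0.825 m → arm 1.995 m, τ = 59.09 × 1.995 = 117.9 N·m counterclockwise.
Net moment of existing loads = 170 N·m clockwise.
The battery pack weighs 30.3 × 9.8 = 296.9 N and must supply an equal counterclockwise moment, so its lever arm about the fulcrum is 170 / 296.9 = 0.573 m.
That puts it at 2.82 − 0.573 = 2.25 m from the left end.

x ≈ 2.25 m from the left end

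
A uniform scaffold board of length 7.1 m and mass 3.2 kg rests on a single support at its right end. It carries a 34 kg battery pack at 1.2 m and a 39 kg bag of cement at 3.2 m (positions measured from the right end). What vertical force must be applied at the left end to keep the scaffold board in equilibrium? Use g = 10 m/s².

Sum moments about the right end (the unknown pivot reaction has zero arm there).
Beam weight: 3.2 × 10 = 32 N down at 3.55 m → arm 3.55 m, τ = 32 × 3.55 = 113.6 N·m counterclockwise.
Battery pack: 34 × 10 = 340 N down at 1.2 m → arm 1.2 m, τ = 340 × 1.2 = 408 N·m counterclockwise.
Bag of cement: 39 × 10 = 390 N down at 3.2 m → arm 3.2 m, τ = 390 × 3.2 = 1248 N·m counterclockwise.
Net moment of the loads = 1770 N·m counterclockwise.
The upward force F acts at the left end, arm 7.1 m, giving F × 7.1 clockwise.
Στ = 0 ⇒ F × 7.1 = 1770 ⇒ F = 1770 / 7.1 = 249 N.

F ≈ 249 N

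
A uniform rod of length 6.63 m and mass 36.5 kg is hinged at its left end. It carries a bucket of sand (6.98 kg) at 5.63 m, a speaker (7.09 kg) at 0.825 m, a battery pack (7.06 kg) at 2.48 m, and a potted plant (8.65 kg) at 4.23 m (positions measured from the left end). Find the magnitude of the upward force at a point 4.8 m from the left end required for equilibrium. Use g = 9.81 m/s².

Take moments about the left end.
Beam weight: 36.5 × 9.81 = 358.1 N down at 3.315 m → arm 3.315 m, τ = 358.1 × 3.315 = 1187 N·m clockwise.
Bucket of sand: 6.98 × 9.81 = 68.47 N down at 5.63 m → arm 5.63 m, τ = 68.47 × 5.63 = 385.5 N·m clockwise.
Speaker: 7.09 × 9.81 = 69.55 N down at 0.825 m → arm 0.825 m, τ = 69.55 × 0.825 = 57.38 N·m clockwise.
Battery pack: 7.06 × 9.81 = 69.26 N down at 2.48 m → arm 2.48 m, τ = 69.26 × 2.48 = 171.8 N·m clockwise.
Potted plant: 8.65 × 9.81 = 84.86 N down at 4.23 m → arm 4.23 m, τ = 84.86 × 4.23 = 359 N·m clockwise.
Net moment of the loads = 2161 N·m clockwise.
The upward force F acts at a point 4.8 m from the left end, arm 4.8 m, giving F × 4.8 counterclockwise.
Balancing moments: F × 4.8 = 2161, giving F = 2161 / 4.8 = 450 N.

F ≈ 450 N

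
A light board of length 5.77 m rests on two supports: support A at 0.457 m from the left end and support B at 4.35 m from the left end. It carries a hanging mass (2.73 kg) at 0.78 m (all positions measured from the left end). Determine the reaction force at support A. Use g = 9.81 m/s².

R_A ≈ 24.6 N

Choose support B as the axis so its reaction then has zero moment arm.
Hanging mass: 2.73 × 9.81 = 26.78 N down at 0.78 m → arm 3.57 m, τ = 26.78 × 3.57 = 95.6 N·m counterclockwise.
Net load moment about support B = 95.6 N·m counterclockwise.
Reaction R at support A is upward at 0.457 m, arm 3.893 m → moment R × 3.893 clockwise.
Setting net torque to zero: R × 3.893 = 95.6 → R = 24.6 N.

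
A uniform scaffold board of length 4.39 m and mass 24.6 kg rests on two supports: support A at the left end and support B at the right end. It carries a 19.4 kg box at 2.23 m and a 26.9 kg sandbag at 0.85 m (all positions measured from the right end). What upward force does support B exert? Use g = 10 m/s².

Take moments about support A.
Beam weight: 24.6 × 10 = 246 N down at 2.195 m → arm 2.195 m, τ = 246 × 2.195 = 540 N·m clockwise.
Box: 19.4 × 10 = 194 N down at 2.23 m → arm 2.16 m, τ = 194 × 2.16 = 419 N·m clockwise.
Sandbag: 26.9 × 10 = 269 N down at 0.85 m → arm 3.54 m, τ = 269 × 3.54 = 952.3 N·m clockwise.
Net load moment about support A = 1911 N·m clockwise.
Reaction R at support B is upward at 0 m, arm 4.39 m → moment R × 4.39 counterclockwise.
For rotational equilibrium, R × 4.39 = 1911, so R = 435 N.

R_B ≈ 435 N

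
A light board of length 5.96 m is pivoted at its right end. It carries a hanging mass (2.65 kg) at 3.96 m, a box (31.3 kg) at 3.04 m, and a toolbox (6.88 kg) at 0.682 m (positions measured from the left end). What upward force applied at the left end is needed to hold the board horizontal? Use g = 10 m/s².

F ≈ 223 N

Taking torques about the right end:
Hanging mass: 2.65 × 10 = 26.5 N down at 3.96 m → arm 2 m, τ = 26.5 × 2 = 53 N·m counterclockwise.
Box: 31.3 × 10 = 313 N down at 3.04 m → arm 2.92 m, τ = 313 × 2.92 = 914 N·m counterclockwise.
Toolbox: 6.88 × 10 = 68.8 N down at 0.682 m → arm 5.278 m, τ = 68.8 × 5.278 = 363.1 N·m counterclockwise.
Net moment of the loads = 1330 N·m counterclockwise.
The upward force F acts at the left end, arm 5.96 m, giving F × 5.96 clockwise.
Balancing moments: F × 5.96 = 1330, giving F = 1330 / 5.96 = 223 N.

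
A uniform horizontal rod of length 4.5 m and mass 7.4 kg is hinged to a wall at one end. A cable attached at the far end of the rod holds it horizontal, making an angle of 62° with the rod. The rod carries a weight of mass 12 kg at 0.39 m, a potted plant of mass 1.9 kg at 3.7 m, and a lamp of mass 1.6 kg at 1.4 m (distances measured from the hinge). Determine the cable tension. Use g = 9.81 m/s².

T ≈ 75.6 N

About the hinge:
Beam weight: 7.4 × 9.81 = 72.59 N down at 2.25 m → arm 2.25 m, τ = 72.59 × 2.25 = 163.3 N·m clockwise.
Weight: 12 × 9.81 = 117.7 N down at 0.39 m → arm 0.39 m, τ = 117.7 × 0.39 = 45.9 N·m clockwise.
Potted plant: 1.9 × 9.81 = 18.64 N down at 3.7 m → arm 3.7 m, τ = 18.64 × 3.7 = 68.97 N·m clockwise.
Lamp: 1.6 × 9.81 = 15.7 N down at 1.4 m → arm 1.4 m, τ = 15.7 × 1.4 = 21.98 N·m clockwise.
Total clockwise load moment = 300.2 N·m.
The cable tension T acts at 4.5 m; only its component perpendicular to the rod, T sinθ, produces torque. sin 62° = 0.8829.
For rotational equilibrium, T × 4.5 × 0.8829 = 300.2, so T = 300.2 / 3.973 = 75.6 N.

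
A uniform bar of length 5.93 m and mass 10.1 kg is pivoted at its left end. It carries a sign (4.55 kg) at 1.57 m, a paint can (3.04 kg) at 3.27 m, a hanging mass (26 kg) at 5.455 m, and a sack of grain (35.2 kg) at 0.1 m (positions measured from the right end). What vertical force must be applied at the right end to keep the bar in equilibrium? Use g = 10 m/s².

F ≈ 464 N

Take moments about the left end.
Beam weight: 10.1 × 10 = 101 N down at 2.965 m → arm 2.965 m, τ = 101 × 2.965 = 299.5 N·m clockwise.
Sign: 4.55 × 10 = 45.5 N down at 1.57 m → arm 4.36 m, τ = 45.5 × 4.36 = 198.4 N·m clockwise.
Paint can: 3.04 × 10 = 30.4 N down at 3.27 m → arm 2.66 m, τ = 30.4 × 2.66 = 80.86 N·m clockwise.
Hanging mass: 26 × 10 = 260 N down at 5.455 m → arm 0.475 m, τ = 260 × 0.475 = 123.5 N·m clockwise.
Sack of grain: 35.2 × 10 = 352 N down at 0.1 m → arm 5.83 m, τ = 352 × 5.83 = 2052 N·m clockwise.
Net moment of the loads = 2754 N·m clockwise.
The upward force F acts at the right end, arm 5.93 m, giving F × 5.93 counterclockwise.
Στ = 0 ⇒ F × 5.93 = 2754 ⇒ F = 2754 / 5.93 = 464 N.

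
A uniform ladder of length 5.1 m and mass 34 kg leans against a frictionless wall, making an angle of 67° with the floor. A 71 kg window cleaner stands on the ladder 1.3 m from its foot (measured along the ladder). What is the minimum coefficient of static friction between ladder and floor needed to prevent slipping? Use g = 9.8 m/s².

μ_min ≈ 0.142

About the foot of the ladder:
Ladder weight 34×9.8 = 333.2 N acts at 2.55 m along the ladder; its horizontal arm is 2.55·cos67° = 0.9964 m → τ = 332 N·m clockwise.
Window cleaner: 71×9.8 = 695.8 N at 1.3 m → arm 0.508 m → τ = 353.5 N·m clockwise.
Wall normal N acts horizontally at the top; its moment arm is the height L sinθ = 5.1·sin67° = 4.695 m, counterclockwise.
For rotational equilibrium, N × 4.695 = 685.5, so N = 146 N.
ΣFx = 0 ⇒ f = N_wall = 146 N. ΣFy = 0 ⇒ N_floor = 1029 N.
μ_min = f / N_floor = 146 / 1029 = 0.142.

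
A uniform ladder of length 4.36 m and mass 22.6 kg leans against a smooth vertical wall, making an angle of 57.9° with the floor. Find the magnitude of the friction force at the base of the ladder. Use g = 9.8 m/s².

f ≈ 69.5 N

Choose the foot of the ladder as the axis so the floor normal and friction both act there and drop out.
Ladder weight 22.6×9.8 = 221.5 N acts at 2.18 m along the ladder; its horizontal arm is 2.18·cos57.9° = 1.158 m → τ = 256.5 N·m clockwise.
Wall normal N acts horizontally at the top; its moment arm is the height L sinθ = 4.36·sin57.9° = 3.693 m, counterclockwise.
For rotational equilibrium, N × 3.693 = 256.5, so N = 69.5 N.
ΣFx = 0: friction at the foot balances the wall's push, so f = N_wall = 69.5 N.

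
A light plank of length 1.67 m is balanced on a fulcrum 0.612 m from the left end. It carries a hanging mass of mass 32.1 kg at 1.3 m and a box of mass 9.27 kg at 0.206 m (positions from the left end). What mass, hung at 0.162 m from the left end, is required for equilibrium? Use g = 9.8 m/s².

m ≈ 40.7 kg

Take moments about the fulcrum (at 0.612 m from the left end).
Hanging mass: 32.1 × 9.8 = 314.6 N down at 1.3 m → arm 0.688 m, τ = 314.6 × 0.688 = 216.4 N·m clockwise.
Box: 9.27 × 9.8 = 90.85 N down at 0.206 m → arm 0.406 m, τ = 90.85 × 0.406 = 36.89 N·m counterclockwise.
Net moment of known loads = 179.5 N·m clockwise.
An unknown mass m at 0.162 m has arm 0.45 m; its moment is m·g·0.45 counterclockwise.
For rotational equilibrium, m × 9.8 × 0.45 = 179.5, so m = 179.5 / (9.8 × 0.45) = 40.7 kg.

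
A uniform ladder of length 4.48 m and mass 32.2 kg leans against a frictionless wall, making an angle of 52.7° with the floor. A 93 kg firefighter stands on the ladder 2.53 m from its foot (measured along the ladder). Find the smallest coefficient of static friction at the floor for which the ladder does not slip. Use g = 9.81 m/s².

Sum moments about the foot of the ladder (the floor normal and friction both act there and drop out).
Ladder weight 32.2×9.81 = 315.9 N acts at 2.24 m along the ladder; its horizontal arm is 2.24·cos52.7° = 1.357 m → τ = 428.7 N·m clockwise.
Firefighter: 93×9.81 = 912.3 N at 2.53 m → arm 1.533 m → τ = 1399 N·m clockwise.
Wall normal N acts horizontally at the top; its moment arm is the height L sinθ = 4.48·sin52.7° = 3.564 m, counterclockwise.
Balancing moments: N × 3.564 = 1828, giving N = 512.9 N.
ΣFx = 0 ⇒ f = N_wall = 512.9 N. ΣFy = 0 ⇒ N_floor = 1228 N.
μ_min = f / N_floor = 512.9 / 1228 = 0.418.

μ_min ≈ 0.418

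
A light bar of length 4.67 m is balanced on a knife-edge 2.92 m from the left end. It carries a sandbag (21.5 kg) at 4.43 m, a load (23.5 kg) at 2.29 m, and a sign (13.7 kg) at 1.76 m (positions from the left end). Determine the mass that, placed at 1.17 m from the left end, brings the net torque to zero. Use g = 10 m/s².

m ≈ 1.01 kg

Sum moments about the knife-edge (at 2.92 m from the left end) (the support reaction has zero arm there).
Sandbag: 21.5 × 10 = 215 N down at 4.43 m → arm 1.51 m, τ = 215 × 1.51 = 324.6 N·m clockwise.
Load: 23.5 × 10 = 235 N down at 2.29 m → arm 0.63 m, τ = 235 × 0.63 = 148.1 N·m counterclockwise.
Sign: 13.7 × 10 = 137 N down at 1.76 m → arm 1.16 m, τ = 137 × 1.16 = 158.9 N·m counterclockwise.
Net moment of known loads = 17.6 N·m clockwise.
An unknown mass m at 1.17 m has arm 1.75 m; its moment is m·g·1.75 counterclockwise.
Setting net torque to zero: m × 10 × 1.75 = 17.6 → m = 17.6 / (10 × 1.75) = 1.01 kg.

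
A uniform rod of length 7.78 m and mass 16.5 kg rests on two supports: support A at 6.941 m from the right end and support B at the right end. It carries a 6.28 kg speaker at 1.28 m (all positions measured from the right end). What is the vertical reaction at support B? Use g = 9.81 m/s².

R_B ≈ 121 N

Sum moments about support A (its reaction then has zero moment arm).
Beam weight: 16.5 × 9.81 = 161.9 N down at 3.89 m → arm 3.051 m, τ = 161.9 × 3.051 = 494 N·m clockwise.
Speaker: 6.28 × 9.81 = 61.61 N down at 1.28 m → arm 5.661 m, τ = 61.61 × 5.661 = 348.8 N·m clockwise.
Net load moment about support A = 842.8 N·m clockwise.
Reaction R at support B is upward at 0 m, arm 6.941 m → moment R × 6.941 counterclockwise.
For rotational equilibrium, R × 6.941 = 842.8, so R = 121 N.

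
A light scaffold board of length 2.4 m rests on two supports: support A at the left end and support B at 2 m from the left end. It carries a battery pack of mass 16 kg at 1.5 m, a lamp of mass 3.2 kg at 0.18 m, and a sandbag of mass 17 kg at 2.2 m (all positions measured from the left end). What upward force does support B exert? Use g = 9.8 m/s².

R_B ≈ 304 N

Taking torques about support A:
Battery pack: 16 × 9.8 = 156.8 N down at 1.5 m → arm 1.5 m, τ = 156.8 × 1.5 = 235.2 N·m clockwise.
Lamp: 3.2 × 9.8 = 31.36 N down at 0.18 m → arm 0.18 m, τ = 31.36 × 0.18 = 5.645 N·m clockwise.
Sandbag: 17 × 9.8 = 166.6 N down at 2.2 m → arm 2.2 m, τ = 166.6 × 2.2 = 366.5 N·m clockwise.
Net load moment about support A = 607.3 N·m clockwise.
Reaction R at support B is upward at 2 m, arm 2 m → moment R × 2 counterclockwise.
Στ = 0 ⇒ R × 2 = 607.3 ⇒ R = 304 N.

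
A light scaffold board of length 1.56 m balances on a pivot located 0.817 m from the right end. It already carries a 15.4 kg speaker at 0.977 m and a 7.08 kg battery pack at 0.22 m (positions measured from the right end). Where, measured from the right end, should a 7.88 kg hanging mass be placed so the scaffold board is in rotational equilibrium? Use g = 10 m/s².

x ≈ 1.04 m from the right end

Take moments about the pivot (at 0.817 m from the right end).
Speaker: 15.4 × 10 = 154 N down at 0.977 m → arm 0.16 m, τ = 154 × 0.16 = 24.64 N·m counterclockwise.
Battery pack: 7.08 × 10 = 70.8 N down at 0.22 m → arm 0.597 m, τ = 70.8 × 0.597 = 42.27 N·m clockwise.
Net moment of existing loads = 17.63 N·m clockwise.
The hanging mass weighs 7.88 × 10 = 78.8 N and must supply an equal counterclockwise moment, so its lever arm about the pivot is 17.63 / 78.8 = 0.224 m.
That puts it at 0.817 + 0.224 = 1.04 m from the right end.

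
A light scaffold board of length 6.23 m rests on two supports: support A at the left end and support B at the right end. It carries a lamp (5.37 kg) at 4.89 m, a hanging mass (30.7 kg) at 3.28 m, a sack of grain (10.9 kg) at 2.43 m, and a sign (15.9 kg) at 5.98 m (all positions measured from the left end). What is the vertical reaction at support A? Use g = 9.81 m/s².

R_A ≈ 225 N

Choose support B as the axis so its reaction then has zero moment arm.
Lamp: 5.37 × 9.81 = 52.68 N down at 4.89 m → arm 1.34 m, τ = 52.68 × 1.34 = 70.59 N·m counterclockwise.
Hanging mass: 30.7 × 9.81 = 301.2 N down at 3.28 m → arm 2.95 m, τ = 301.2 × 2.95 = 888.5 N·m counterclockwise.
Sack of grain: 10.9 × 9.81 = 106.9 N down at 2.43 m → arm 3.8 m, τ = 106.9 × 3.8 = 406.2 N·m counterclockwise.
Sign: 15.9 × 9.81 = 156 N down at 5.98 m → arm 0.25 m, τ = 156 × 0.25 = 39 N·m counterclockwise.
Net load moment about support B = 1404 N·m counterclockwise.
Reaction R at support A is upward at 0 m, arm 6.23 m → moment R × 6.23 clockwise.
Στ = 0 ⇒ R × 6.23 = 1404 ⇒ R = 225 N.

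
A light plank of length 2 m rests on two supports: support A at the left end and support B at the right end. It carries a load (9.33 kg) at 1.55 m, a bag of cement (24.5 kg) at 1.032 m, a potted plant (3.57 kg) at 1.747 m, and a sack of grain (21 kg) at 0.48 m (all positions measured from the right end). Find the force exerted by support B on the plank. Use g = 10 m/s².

Take moments about support A.
Load: 9.33 × 10 = 93.3 N down at 1.55 m → arm 0.45 m, τ = 93.3 × 0.45 = 41.98 N·m clockwise.
Bag of cement: 24.5 × 10 = 245 N down at 1.032 m → arm 0.968 m, τ = 245 × 0.968 = 237.2 N·m clockwise.
Potted plant: 3.57 × 10 = 35.7 N down at 1.747 m → arm 0.253 m, τ = 35.7 × 0.253 = 9.032 N·m clockwise.
Sack of grain: 21 × 10 = 210 N down at 0.48 m → arm 1.52 m, τ = 210 × 1.52 = 319.2 N·m clockwise.
Net load moment about support A = 607.4 N·m clockwise.
Reaction R at support B is upward at 0 m, arm 2 m → moment R × 2 counterclockwise.
Setting net torque to zero: R × 2 = 607.4 → R = 304 N.

R_B ≈ 304 N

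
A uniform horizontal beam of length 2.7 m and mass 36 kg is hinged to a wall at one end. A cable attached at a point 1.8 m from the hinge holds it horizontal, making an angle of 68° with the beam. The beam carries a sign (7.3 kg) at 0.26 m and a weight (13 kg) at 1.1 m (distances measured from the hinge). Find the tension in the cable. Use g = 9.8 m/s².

T ≈ 380 N

About the hinge:
Beam weight: 36 × 9.8 = 352.8 N down at 1.35 m → arm 1.35 m, τ = 352.8 × 1.35 = 476.3 N·m clockwise.
Sign: 7.3 × 9.8 = 71.54 N down at 0.26 m → arm 0.26 m, τ = 71.54 × 0.26 = 18.6 N·m clockwise.
Weight: 13 × 9.8 = 127.4 N down at 1.1 m → arm 1.1 m, τ = 127.4 × 1.1 = 140.1 N·m clockwise.
Total clockwise load moment = 635 N·m.
The cable tension T acts at 1.8 m; only its component perpendicular to the beam, T sinθ, produces torque. sin 68° = 0.9272.
For rotational equilibrium, T × 1.8 × 0.9272 = 635, so T = 635 / 1.669 = 380 N.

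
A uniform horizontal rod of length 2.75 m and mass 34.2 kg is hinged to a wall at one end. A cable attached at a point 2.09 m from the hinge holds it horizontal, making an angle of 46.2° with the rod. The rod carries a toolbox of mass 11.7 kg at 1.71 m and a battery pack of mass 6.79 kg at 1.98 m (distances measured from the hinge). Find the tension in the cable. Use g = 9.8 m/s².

T ≈ 523 N

Taking torques about the hinge:
Beam weight: 34.2 × 9.8 = 335.2 N down at 1.375 m → arm 1.375 m, τ = 335.2 × 1.375 = 460.9 N·m clockwise.
Toolbox: 11.7 × 9.8 = 114.7 N down at 1.71 m → arm 1.71 m, τ = 114.7 × 1.71 = 196.1 N·m clockwise.
Battery pack: 6.79 × 9.8 = 66.54 N down at 1.98 m → arm 1.98 m, τ = 66.54 × 1.98 = 131.7 N·m clockwise.
Total clockwise load moment = 788.7 N·m.
The cable tension T acts at 2.09 m; only its component perpendicular to the rod, T sinθ, produces torque. sin 46.2° = 0.7218.
Στ = 0 ⇒ T × 2.09 × 0.7218 = 788.7 ⇒ T = 788.7 / 1.509 = 523 N.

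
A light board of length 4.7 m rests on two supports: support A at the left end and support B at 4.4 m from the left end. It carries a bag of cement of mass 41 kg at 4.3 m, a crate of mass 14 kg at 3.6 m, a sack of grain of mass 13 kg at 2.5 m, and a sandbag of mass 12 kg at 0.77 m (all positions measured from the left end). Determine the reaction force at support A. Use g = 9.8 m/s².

About support B:
Bag of cement: 41 × 9.8 = 401.8 N down at 4.3 m → arm 0.1 m, τ = 401.8 × 0.1 = 40.18 N·m counterclockwise.
Crate: 14 × 9.8 = 137.2 N down at 3.6 m → arm 0.8 m, τ = 137.2 × 0.8 = 109.8 N·m counterclockwise.
Sack of grain: 13 × 9.8 = 127.4 N down at 2.5 m → arm 1.9 m, τ = 127.4 × 1.9 = 242.1 N·m counterclockwise.
Sandbag: 12 × 9.8 = 117.6 N down at 0.77 m → arm 3.63 m, τ = 117.6 × 3.63 = 426.9 N·m counterclockwise.
Net load moment about support B = 819 N·m counterclockwise.
Reaction R at support A is upward at 0 m, arm 4.4 m → moment R × 4.4 clockwise.
Στ = 0 ⇒ R × 4.4 = 819 ⇒ R = 186 N.

R_A ≈ 186 N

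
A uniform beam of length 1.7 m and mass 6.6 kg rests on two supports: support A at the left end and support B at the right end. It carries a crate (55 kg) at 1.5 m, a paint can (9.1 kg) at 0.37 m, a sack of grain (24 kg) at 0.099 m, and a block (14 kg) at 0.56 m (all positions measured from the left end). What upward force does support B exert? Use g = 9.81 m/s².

R_B ≈ 587 N

Take moments about support A.
Beam weight: 6.6 × 9.81 = 64.75 N down at 0.85 m → arm 0.85 m, τ = 64.75 × 0.85 = 55.04 N·m clockwise.
Crate: 55 × 9.81 = 539.6 N down at 1.5 m → arm 1.5 m, τ = 539.6 × 1.5 = 809.4 N·m clockwise.
Paint can: 9.1 × 9.81 = 89.27 N down at 0.37 m → arm 0.37 m, τ = 89.27 × 0.37 = 33.03 N·m clockwise.
Sack of grain: 24 × 9.81 = 235.4 N down at 0.099 m → arm 0.099 m, τ = 235.4 × 0.099 = 23.3 N·m clockwise.
Block: 14 × 9.81 = 137.3 N down at 0.56 m → arm 0.56 m, τ = 137.3 × 0.56 = 76.89 N·m clockwise.
Net load moment about support A = 997.7 N·m clockwise.
Reaction R at support B is upward at 1.7 m, arm 1.7 m → moment R × 1.7 counterclockwise.
Setting net torque to zero: R × 1.7 = 997.7 → R = 587 N.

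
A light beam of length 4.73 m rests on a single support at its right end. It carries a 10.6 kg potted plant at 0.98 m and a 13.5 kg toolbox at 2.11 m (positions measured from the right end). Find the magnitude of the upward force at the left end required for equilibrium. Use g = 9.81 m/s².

F ≈ 80.6 N

Take moments about the right end.
Potted plant: 10.6 × 9.81 = 104 N down at 0.98 m → arm 0.98 m, τ = 104 × 0.98 = 101.9 N·m counterclockwise.
Toolbox: 13.5 × 9.81 = 132.4 N down at 2.11 m → arm 2.11 m, τ = 132.4 × 2.11 = 279.4 N·m counterclockwise.
Net moment of the loads = 381.3 N·m counterclockwise.
The upward force F acts at the left end, arm 4.73 m, giving F × 4.73 clockwise.
Στ = 0 ⇒ F × 4.73 = 381.3 ⇒ F = 381.3 / 4.73 = 80.6 N.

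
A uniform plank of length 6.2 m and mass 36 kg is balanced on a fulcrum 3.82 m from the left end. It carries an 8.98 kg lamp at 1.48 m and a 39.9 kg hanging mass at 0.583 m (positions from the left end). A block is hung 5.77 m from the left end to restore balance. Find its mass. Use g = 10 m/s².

m ≈ 90.3 kg

Take moments about the fulcrum (at 3.82 m from the left end).
Beam weight: 36 × 10 = 360 N down at 3.1 m → arm 0.72 m, τ = 360 × 0.72 = 259.2 N·m counterclockwise.
Lamp: 8.98 × 10 = 89.8 N down at 1.48 m → arm 2.34 m, τ = 89.8 × 2.34 = 210.1 N·m counterclockwise.
Hanging mass: 39.9 × 10 = 399 N down at 0.583 m → arm 3.237 m, τ = 399 × 3.237 = 1292 N·m counterclockwise.
Net moment of known loads = 1761 N·m counterclockwise.
An unknown mass m at 5.77 m has arm 1.95 m; its moment is m·g·1.95 clockwise.
Στ = 0 ⇒ m × 10 × 1.95 = 1761 ⇒ m = 1761 / (10 × 1.95) = 90.3 kg.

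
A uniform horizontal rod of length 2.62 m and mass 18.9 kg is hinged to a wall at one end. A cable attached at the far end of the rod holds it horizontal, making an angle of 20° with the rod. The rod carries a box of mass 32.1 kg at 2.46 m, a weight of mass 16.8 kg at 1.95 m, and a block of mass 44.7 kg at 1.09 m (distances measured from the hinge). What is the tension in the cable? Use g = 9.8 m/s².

Take moments about the hinge.
Beam weight: 18.9 × 9.8 = 185.2 N down at 1.31 m → arm 1.31 m, τ = 185.2 × 1.31 = 242.6 N·m clockwise.
Box: 32.1 × 9.8 = 314.6 N down at 2.46 m → arm 2.46 m, τ = 314.6 × 2.46 = 773.9 N·m clockwise.
Weight: 16.8 × 9.8 = 164.6 N down at 1.95 m → arm 1.95 m, τ = 164.6 × 1.95 = 321 N·m clockwise.
Block: 44.7 × 9.8 = 438.1 N down at 1.09 m → arm 1.09 m, τ = 438.1 × 1.09 = 477.5 N·m clockwise.
Total clockwise load moment = 1815 N·m.
The cable tension T acts at 2.62 m; only its component perpendicular to the rod, T sinθ, produces torque. sin 20° = 0.342.
Balancing moments: T × 2.62 × 0.342 = 1815, giving T = 1815 / 0.896 = 2030 N.

T ≈ 2030 N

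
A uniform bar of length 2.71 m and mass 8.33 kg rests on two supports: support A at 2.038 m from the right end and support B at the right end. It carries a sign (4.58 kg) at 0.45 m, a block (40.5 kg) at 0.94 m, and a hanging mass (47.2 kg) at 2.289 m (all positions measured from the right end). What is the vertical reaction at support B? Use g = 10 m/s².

R_B ≈ 224 N

Sum moments about support A (its reaction then has zero moment arm).
Beam weight: 8.33 × 10 = 83.3 N down at 1.355 m → arm 0.683 m, τ = 83.3 × 0.683 = 56.89 N·m clockwise.
Sign: 4.58 × 10 = 45.8 N down at 0.45 m → arm 1.588 m, τ = 45.8 × 1.588 = 72.73 N·m clockwise.
Block: 40.5 × 10 = 405 N down at 0.94 m → arm 1.098 m, τ = 405 × 1.098 = 444.7 N·m clockwise.
Hanging mass: 47.2 × 10 = 472 N down at 2.289 m → arm 0.251 m, τ = 472 × 0.251 = 118.5 N·m counterclockwise.
Net load moment about support A = 455.8 N·m clockwise.
Reaction R at support B is upward at 0 m, arm 2.038 m → moment R × 2.038 counterclockwise.
Balancing moments: R × 2.038 = 455.8, giving R = 224 N.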